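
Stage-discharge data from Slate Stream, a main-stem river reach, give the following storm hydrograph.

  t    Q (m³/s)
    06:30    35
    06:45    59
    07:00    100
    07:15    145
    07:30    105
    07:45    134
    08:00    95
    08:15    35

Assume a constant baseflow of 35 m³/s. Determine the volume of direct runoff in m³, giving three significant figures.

V ≈ 3.85 × 10^5 m³

Direct-runoff ordinates (Q − Q_b): 0.0, 24.0, 65.0, 110.0, 70.0, 99.0, 60.0, 0.0 m³/s.
ΣQ_DR = 428.0 m³/s.
With Δt = 0.25 h = 900 s, V = ΣQ_DR · Δt = 428.0 × 900 = 3.85 × 10^5 m³.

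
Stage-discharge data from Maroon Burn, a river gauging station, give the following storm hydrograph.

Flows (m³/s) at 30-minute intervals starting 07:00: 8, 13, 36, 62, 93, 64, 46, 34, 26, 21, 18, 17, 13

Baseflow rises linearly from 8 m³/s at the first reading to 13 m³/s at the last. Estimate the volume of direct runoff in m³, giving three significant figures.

Direct-runoff ordinates (Q − Q_b): 0.00, 4.58, 27.17, 52.75, 83.33, 53.92, 35.50, 23.08, 14.67, 9.25, 5.83, 4.42, 0.00 m³/s.
ΣQ_DR = 314.5 m³/s.
With Δt = 0.5 h = 1800 s, V = ΣQ_DR · Δt = 314.5 × 1800 = 5.66 × 10^5 m³.

V ≈ 5.66 × 10^5 m³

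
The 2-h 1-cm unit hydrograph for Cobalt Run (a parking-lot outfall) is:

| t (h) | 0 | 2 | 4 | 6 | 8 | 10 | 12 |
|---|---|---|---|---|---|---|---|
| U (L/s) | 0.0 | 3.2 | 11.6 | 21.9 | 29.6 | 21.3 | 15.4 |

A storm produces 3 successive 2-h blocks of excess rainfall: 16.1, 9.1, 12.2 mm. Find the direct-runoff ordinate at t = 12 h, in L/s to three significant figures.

Q ≈ 80.3 L/s

By discrete convolution, Q_j = Σ (P_i / 10 mm) · U_{j−i}.
At t = 12 h (j=6): Q = (16.1/10)·15.4 + (9.1/10)·21.3 + (12.2/10)·29.6 = 80.3 L/s.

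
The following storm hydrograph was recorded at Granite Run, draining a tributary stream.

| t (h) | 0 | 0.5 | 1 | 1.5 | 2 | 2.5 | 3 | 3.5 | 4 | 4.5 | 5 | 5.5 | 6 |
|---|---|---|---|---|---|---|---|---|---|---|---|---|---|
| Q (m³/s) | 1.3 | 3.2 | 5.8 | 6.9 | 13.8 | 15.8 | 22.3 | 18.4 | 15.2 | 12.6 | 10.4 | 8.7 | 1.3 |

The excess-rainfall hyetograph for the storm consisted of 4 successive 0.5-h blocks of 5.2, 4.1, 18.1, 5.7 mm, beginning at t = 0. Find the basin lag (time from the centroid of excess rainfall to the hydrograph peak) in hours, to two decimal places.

t_L ≈ 1.88 h

Centroid of excess rainfall: t_c = Σ P_i·t̄_i / ΣP_i = 1.1171 h (block centres at 0.25, 0.75, 1.25, 1.75 h).
Hydrograph peak occurs at t = 3 h, so basin lag t_L = 3 − 1.1171 = 1.88 h.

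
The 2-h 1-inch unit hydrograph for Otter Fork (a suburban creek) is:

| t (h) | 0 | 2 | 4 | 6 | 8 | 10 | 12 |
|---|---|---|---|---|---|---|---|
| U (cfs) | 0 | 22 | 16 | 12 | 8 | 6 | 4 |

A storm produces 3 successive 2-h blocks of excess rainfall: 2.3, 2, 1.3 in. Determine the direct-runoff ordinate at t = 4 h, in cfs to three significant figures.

By discrete convolution, Q_j = Σ (P_i / 1 in) · U_{j−i}.
At t = 4 h (j=2): Q = (2.3/1)·16 + (2/1)·22 + (1.3/1)·0 = 80.8 cfs.

Q ≈ 80.8 cfs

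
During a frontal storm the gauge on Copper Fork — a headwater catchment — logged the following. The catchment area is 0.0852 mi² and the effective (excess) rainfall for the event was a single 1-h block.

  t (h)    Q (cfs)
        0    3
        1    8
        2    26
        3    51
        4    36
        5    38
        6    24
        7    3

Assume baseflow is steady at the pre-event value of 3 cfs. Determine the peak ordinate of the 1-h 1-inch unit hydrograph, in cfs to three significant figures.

U_p ≈ 16.0 cfs

Direct runoff: 0.0, 5.0, 23.0, 48.0, 33.0, 35.0, 21.0, 0.0 cfs; ΣQ_DR = 165.0 cfs, peak = 48.0 cfs.
Runoff depth d = ΣQ_DR·Δt / A = 165.0 × 3600 / (0.0852 mi²) = 3.001 in.
The 1-inch UH is the DRH scaled by (1 in)/d, so U_p = 48.0 × 1/3.001 = 16.0 cfs.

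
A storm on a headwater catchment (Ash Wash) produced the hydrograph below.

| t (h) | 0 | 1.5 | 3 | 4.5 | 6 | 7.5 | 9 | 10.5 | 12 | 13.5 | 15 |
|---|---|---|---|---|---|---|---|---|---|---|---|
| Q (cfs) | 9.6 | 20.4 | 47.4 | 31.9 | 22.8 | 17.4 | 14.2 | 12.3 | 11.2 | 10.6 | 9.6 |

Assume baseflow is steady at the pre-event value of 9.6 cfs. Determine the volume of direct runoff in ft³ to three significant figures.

V ≈ 5.50 × 10^5 ft³

Direct-runoff ordinates (Q − Q_b): 0.0, 10.8, 37.8, 22.3, 13.2, 7.8, 4.6, 2.7, 1.6, 1.0, 0.0 cfs.
ΣQ_DR = 101.8 cfs.
With Δt = 1.5 h = 5400 s, V = ΣQ_DR · Δt = 101.8 × 5400 = 5.50 × 10^5 ft³.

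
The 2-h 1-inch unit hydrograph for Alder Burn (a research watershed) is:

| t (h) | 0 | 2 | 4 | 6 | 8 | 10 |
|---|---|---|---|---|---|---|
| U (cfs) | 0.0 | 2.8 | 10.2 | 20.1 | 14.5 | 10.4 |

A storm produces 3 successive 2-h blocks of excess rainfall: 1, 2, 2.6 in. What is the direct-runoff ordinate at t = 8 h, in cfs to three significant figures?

By discrete convolution, Q_j = Σ (P_i / 1 in) · U_{j−i}.
At t = 8 h (j=4): Q = (1/1)·14.5 + (2/1)·20.1 + (2.6/1)·10.2 = 81.2 cfs.

Q ≈ 81.2 cfs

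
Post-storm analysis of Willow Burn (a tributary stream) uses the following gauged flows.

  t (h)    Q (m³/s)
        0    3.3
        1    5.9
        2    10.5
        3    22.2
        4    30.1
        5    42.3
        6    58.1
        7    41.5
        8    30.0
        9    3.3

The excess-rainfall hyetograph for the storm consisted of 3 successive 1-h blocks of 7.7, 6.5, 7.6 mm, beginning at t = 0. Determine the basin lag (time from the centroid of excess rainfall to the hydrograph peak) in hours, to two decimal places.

Centroid of excess rainfall: t_c = Σ P_i·t̄_i / ΣP_i = 1.4954 h (block centres at 0.5, 1.5, 2.5 h).
Hydrograph peak occurs at t = 6 h, so basin lag t_L = 6 − 1.4954 = 4.50 h.

t_L ≈ 4.50 h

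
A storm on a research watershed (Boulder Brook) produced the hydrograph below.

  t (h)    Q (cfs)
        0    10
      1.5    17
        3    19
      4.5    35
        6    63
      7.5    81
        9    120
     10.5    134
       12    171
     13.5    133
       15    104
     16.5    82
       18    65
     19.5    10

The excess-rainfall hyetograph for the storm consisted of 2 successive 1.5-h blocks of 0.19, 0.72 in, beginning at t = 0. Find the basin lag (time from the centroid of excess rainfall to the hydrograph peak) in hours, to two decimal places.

Centroid of excess rainfall: t_c = Σ P_i·t̄_i / ΣP_i = 1.9368 h (block centres at 0.75, 2.25 h).
Hydrograph peak occurs at t = 12 h, so basin lag t_L = 12 − 1.9368 = 10.06 h.

t_L ≈ 10.06 h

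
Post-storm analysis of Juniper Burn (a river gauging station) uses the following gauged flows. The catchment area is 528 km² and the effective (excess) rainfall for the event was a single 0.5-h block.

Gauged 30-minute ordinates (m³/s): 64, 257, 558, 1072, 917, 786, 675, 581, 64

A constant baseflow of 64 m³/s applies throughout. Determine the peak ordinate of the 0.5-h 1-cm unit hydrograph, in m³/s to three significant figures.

U_p ≈ 672 m³/s

Direct runoff: 0.0, 193.0, 494.0, 1008.0, 853.0, 722.0, 611.0, 517.0, 0.0 m³/s; ΣQ_DR = 4398 m³/s, peak = 1008.0 m³/s.
Runoff depth d = ΣQ_DR·Δt / A = 4398 × 1800 / (528 km²) = 14.99 mm.
The 1-cm UH is the DRH scaled by (10 mm)/d, so U_p = 1008.0 × 10/14.99 = 672 m³/s.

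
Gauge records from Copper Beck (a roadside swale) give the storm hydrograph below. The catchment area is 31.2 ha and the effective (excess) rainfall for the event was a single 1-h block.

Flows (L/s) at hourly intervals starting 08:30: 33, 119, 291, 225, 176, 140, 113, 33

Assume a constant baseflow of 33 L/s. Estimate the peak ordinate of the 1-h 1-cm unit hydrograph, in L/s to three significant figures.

Direct runoff: 0.0, 86.0, 258.0, 192.0, 143.0, 107.0, 80.0, 0.0 L/s; ΣQ_DR = 866.0 L/s, peak = 258.0 L/s.
Runoff depth d = ΣQ_DR·Δt / A = 866.0 × 3600 / (31.2 ha) = 9.992 mm.
The 1-cm UH is the DRH scaled by (10 mm)/d, so U_p = 258.0 × 10/9.992 = 258 L/s.

U_p ≈ 258 L/s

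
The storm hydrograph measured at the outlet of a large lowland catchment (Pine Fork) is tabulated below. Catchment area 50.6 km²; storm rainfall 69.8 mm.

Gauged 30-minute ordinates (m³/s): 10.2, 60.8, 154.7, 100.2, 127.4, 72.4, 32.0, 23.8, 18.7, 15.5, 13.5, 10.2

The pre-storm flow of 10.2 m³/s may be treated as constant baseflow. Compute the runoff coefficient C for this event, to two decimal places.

ΣQ_DR = 517.0 m³/s; V = ΣQ_DR·Δt = 9.306 × 10^5 m³.
Runoff depth d = V / A = 18.39 mm.
C = d / P = 18.39 / 69.8 = 0.26.

C ≈ 0.26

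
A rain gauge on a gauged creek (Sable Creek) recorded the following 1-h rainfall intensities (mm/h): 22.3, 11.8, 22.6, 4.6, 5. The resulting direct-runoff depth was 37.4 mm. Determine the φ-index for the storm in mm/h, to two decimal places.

φ ≈ 6.43 mm/h

Only the 3 blocks with intensity above φ contribute runoff: 22.3, 11.8, 22.6 mm/h.
Σ(I−φ)·Δt = d  ⇒  (22.3+11.8+22.6 − 3φ)·1 = 37.4
φ = (56.70 − 37.4/1) / 3 = 6.43 mm/h.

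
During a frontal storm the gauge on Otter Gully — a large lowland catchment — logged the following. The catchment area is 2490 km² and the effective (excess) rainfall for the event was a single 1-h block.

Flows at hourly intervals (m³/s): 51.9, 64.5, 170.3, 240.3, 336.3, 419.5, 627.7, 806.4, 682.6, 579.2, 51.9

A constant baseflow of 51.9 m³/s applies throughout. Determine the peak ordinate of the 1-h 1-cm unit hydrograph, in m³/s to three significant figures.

Direct runoff: 0.0, 12.6, 118.4, 188.4, 284.4, 367.6, 575.8, 754.5, 630.7, 527.3, 0.0 m³/s; ΣQ_DR = 3460 m³/s, peak = 754.5 m³/s.
Runoff depth d = ΣQ_DR·Δt / A = 3460 × 3600 / (2490 km²) = 5.002 mm.
The 1-cm UH is the DRH scaled by (10 mm)/d, so U_p = 754.5 × 10/5.002 = 1510 m³/s.

U_p ≈ 1510 m³/s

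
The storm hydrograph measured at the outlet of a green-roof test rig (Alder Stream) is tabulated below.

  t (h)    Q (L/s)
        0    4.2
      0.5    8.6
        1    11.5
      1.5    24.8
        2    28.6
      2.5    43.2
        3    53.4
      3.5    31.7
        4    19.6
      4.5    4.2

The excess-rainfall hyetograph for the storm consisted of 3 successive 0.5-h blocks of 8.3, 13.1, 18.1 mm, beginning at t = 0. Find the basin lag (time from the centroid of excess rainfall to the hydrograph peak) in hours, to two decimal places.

Centroid of excess rainfall: t_c = Σ P_i·t̄_i / ΣP_i = 0.8741 h (block centres at 0.25, 0.75, 1.25 h).
Hydrograph peak occurs at t = 3 h, so basin lag t_L = 3 − 0.8741 = 2.13 h.

t_L ≈ 2.13 h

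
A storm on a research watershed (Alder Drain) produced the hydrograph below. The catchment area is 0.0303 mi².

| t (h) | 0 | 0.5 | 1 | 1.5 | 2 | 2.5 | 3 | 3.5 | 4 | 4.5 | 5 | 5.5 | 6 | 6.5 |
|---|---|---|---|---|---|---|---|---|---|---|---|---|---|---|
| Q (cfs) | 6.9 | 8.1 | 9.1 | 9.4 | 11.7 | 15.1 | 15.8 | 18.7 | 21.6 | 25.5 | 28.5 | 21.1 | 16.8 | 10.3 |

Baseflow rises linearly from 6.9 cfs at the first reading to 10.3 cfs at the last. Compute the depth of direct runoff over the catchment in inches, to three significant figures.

d ≈ 2.51 in

Direct runoff: 0.00, 0.94, 1.68, 1.72, 3.75, 6.89, 7.33, 9.97, 12.61, 16.25, 18.98, 11.32, 6.76, 0.00 cfs; ΣQ_DR = 98.20 cfs.
V = ΣQ_DR · Δt = 98.20 × 1800 s = 1.768 × 10^5 ft³.
Over A = 0.0303 mi², depth = V / A = 2.51 in.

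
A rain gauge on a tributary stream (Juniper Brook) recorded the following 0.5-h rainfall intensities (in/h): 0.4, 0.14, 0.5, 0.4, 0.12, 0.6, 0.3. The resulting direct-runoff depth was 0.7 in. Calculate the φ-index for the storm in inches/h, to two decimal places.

Only the 5 blocks with intensity above φ contribute runoff: 0.4, 0.5, 0.4, 0.6, 0.3 in/h.
Σ(I−φ)·Δt = d  ⇒  (0.4+0.5+0.4+0.6+0.3 − 5φ)·0.5 = 0.7
φ = (2.200 − 0.7/0.5) / 5 = 0.16 in/h.

φ ≈ 0.16 in/h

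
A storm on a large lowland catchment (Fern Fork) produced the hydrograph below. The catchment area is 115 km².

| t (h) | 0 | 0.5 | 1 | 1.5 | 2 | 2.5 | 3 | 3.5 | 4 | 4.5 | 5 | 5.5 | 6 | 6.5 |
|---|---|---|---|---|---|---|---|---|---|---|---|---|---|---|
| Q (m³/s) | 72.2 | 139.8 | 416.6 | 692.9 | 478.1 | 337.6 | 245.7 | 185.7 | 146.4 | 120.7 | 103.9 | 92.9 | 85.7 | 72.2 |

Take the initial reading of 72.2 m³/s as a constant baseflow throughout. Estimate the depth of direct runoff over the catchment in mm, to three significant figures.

Direct runoff: 0.0, 67.6, 344.4, 620.7, 405.9, 265.4, 173.5, 113.5, 74.2, 48.5, 31.7, 20.7, 13.5, 0.0 m³/s; ΣQ_DR = 2180 m³/s.
V = ΣQ_DR · Δt = 2180 × 1800 s = 3.923 × 10^6 m³.
Over A = 115 km², depth = V / A = 34.1 mm.

d ≈ 34.1 mm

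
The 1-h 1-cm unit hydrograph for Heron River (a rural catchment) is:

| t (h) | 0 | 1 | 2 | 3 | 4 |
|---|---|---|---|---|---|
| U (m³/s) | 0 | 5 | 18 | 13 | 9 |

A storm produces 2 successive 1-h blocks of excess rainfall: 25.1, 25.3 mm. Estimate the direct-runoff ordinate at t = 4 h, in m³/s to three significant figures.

Q ≈ 55.5 m³/s

By discrete convolution, Q_j = Σ (P_i / 10 mm) · U_{j−i}.
At t = 4 h (j=4): Q = (25.1/10)·9 + (25.3/10)·13 = 55.5 m³/s.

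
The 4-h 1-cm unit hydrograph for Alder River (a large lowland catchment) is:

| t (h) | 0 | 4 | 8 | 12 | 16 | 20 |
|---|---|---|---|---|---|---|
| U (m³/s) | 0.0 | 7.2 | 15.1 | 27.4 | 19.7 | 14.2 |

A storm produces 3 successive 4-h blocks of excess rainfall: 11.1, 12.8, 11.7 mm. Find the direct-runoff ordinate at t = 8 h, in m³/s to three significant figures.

Q ≈ 26.0 m³/s

By discrete convolution, Q_j = Σ (P_i / 10 mm) · U_{j−i}.
At t = 8 h (j=2): Q = (11.1/10)·15.1 + (12.8/10)·7.2 + (11.7/10)·0.0 = 26.0 m³/s.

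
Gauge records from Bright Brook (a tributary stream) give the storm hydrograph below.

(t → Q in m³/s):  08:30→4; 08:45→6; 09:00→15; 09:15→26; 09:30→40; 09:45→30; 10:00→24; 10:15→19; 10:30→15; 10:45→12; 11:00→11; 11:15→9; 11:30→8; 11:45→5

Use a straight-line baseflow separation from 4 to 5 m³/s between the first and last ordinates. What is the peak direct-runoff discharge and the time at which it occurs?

Q_p = 35.69 m³/s at t = 09:30

Subtracting baseflow gives direct-runoff ordinates: 0.00, 1.92, 10.85, 21.77, 35.69, 25.62, 19.54, 14.46, 10.38, 7.31, 6.23, 4.15, 3.08, 0.00 m³/s.
The maximum is 35.69 m³/s, occurring at the reading for t = 09:30.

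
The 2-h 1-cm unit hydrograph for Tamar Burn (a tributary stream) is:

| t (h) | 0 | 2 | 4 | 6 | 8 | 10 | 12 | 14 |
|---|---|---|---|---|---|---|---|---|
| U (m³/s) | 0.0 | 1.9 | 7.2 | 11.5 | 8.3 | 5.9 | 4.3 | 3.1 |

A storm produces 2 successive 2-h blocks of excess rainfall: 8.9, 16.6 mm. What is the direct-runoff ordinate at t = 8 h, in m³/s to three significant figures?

By discrete convolution, Q_j = Σ (P_i / 10 mm) · U_{j−i}.
At t = 8 h (j=4): Q = (8.9/10)·8.3 + (16.6/10)·11.5 = 26.5 m³/s.

Q ≈ 26.5 m³/s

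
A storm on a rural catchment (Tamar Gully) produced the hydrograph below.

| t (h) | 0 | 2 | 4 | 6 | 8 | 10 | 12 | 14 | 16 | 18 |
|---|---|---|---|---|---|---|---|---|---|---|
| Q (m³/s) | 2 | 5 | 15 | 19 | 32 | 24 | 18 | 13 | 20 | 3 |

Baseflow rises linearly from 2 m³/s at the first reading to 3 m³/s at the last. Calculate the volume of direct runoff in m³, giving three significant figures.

Direct-runoff ordinates (Q − Q_b): 0.00, 2.89, 12.78, 16.67, 29.56, 21.44, 15.33, 10.22, 17.11, 0.00 m³/s.
ΣQ_DR = 126.0 m³/s.
With Δt = 2 h = 7200 s, V = ΣQ_DR · Δt = 126.0 × 7200 = 9.07 × 10^5 m³.

V ≈ 9.07 × 10^5 m³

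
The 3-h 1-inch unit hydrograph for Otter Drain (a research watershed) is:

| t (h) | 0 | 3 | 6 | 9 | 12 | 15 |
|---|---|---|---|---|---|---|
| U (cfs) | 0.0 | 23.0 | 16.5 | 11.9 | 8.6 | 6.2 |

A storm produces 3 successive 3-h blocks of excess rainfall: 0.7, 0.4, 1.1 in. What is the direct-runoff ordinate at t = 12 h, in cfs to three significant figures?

By discrete convolution, Q_j = Σ (P_i / 1 in) · U_{j−i}.
At t = 12 h (j=4): Q = (0.7/1)·8.6 + (0.4/1)·11.9 + (1.1/1)·16.5 = 28.9 cfs.

Q ≈ 28.9 cfs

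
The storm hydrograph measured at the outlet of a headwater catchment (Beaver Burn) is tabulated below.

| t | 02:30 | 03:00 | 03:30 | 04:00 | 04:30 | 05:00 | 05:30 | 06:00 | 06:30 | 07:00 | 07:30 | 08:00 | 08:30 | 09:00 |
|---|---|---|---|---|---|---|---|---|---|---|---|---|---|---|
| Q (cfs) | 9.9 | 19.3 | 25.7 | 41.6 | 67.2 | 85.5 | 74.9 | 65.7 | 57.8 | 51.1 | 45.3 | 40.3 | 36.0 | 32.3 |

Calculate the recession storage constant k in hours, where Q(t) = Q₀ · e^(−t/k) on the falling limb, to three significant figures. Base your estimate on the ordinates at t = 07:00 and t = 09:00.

k ≈ 4.36 h

On the falling limb, Q drops from 51.1 to 32.3 cfs between t = 07:00 and t = 09:00 (Δt = 2 h).
k = −Δt / ln(Q₂/Q₁) = −2 / ln(32.3/51.1) = 4.36 h.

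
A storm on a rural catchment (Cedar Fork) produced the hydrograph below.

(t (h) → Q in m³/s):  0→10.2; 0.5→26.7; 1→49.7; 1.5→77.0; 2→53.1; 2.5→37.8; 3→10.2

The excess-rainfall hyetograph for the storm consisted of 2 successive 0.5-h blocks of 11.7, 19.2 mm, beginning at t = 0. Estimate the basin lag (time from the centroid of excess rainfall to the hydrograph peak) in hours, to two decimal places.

t_L ≈ 0.94 h

Centroid of excess rainfall: t_c = Σ P_i·t̄_i / ΣP_i = 0.5607 h (block centres at 0.25, 0.75 h).
Hydrograph peak occurs at t = 1.5 h, so basin lag t_L = 1.5 − 0.5607 = 0.94 h.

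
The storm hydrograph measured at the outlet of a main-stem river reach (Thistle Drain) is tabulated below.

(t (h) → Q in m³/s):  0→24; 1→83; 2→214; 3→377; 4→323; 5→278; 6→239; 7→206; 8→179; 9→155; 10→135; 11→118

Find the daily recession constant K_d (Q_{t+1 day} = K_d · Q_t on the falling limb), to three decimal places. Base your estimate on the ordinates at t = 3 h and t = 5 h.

K_d ≈ 0.026

Between t = 3 h and t = 5 h the flow falls from 377 to 278 m³/s over 2×1 h = 2 h.
Per-interval ratio K = (278/377)^(1/2) = 0.8587; K_d = K^(24/1) = 0.026.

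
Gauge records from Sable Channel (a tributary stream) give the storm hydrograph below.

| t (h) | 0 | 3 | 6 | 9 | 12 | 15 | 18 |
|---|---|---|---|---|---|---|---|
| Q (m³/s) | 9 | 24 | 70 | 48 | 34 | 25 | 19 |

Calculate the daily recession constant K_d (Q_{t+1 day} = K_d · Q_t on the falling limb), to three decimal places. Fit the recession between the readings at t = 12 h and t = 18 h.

Between t = 12 h and t = 18 h the flow falls from 34 to 19 m³/s over 2×3 h = 6 h.
Per-interval ratio K = (19/34)^(1/2) = 0.7475; K_d = K^(24/3) = 0.098.

K_d ≈ 0.098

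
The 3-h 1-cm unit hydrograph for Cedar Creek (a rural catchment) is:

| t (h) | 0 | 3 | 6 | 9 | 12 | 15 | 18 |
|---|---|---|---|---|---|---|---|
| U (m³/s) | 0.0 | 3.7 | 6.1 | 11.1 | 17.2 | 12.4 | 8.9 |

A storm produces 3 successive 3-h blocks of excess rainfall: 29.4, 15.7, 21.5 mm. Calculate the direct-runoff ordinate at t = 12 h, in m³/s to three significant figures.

Q ≈ 81.1 m³/s

By discrete convolution, Q_j = Σ (P_i / 10 mm) · U_{j−i}.
At t = 12 h (j=4): Q = (29.4/10)·17.2 + (15.7/10)·11.1 + (21.5/10)·6.1 = 81.1 m³/s.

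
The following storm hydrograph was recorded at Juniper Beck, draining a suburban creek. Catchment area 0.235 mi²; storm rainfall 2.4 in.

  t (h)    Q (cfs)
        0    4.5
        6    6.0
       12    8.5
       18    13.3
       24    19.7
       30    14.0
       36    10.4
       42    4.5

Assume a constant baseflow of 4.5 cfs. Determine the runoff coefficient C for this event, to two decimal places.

C ≈ 0.74

ΣQ_DR = 44.90 cfs; V = ΣQ_DR·Δt = 9.698 × 10^5 ft³.
Runoff depth d = V / A = 1.776 in.
C = d / P = 1.776 / 2.4 = 0.74.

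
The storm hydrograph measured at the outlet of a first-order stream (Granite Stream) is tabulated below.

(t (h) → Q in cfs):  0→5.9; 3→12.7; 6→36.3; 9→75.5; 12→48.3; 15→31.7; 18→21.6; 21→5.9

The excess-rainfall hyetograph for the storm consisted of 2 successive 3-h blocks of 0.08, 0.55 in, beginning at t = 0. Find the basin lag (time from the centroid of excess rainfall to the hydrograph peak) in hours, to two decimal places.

Centroid of excess rainfall: t_c = Σ P_i·t̄_i / ΣP_i = 4.1190 h (block centres at 1.5, 4.5 h).
Hydrograph peak occurs at t = 9 h, so basin lag t_L = 9 − 4.1190 = 4.88 h.

t_L ≈ 4.88 h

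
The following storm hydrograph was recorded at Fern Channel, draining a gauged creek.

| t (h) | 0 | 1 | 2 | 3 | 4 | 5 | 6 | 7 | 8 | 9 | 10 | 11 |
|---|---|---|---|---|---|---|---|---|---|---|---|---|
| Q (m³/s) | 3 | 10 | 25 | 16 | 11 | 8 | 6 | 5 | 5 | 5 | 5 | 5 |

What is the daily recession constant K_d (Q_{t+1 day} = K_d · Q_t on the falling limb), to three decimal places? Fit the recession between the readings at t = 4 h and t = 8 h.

K_d ≈ 0.009

Between t = 4 h and t = 8 h the flow falls from 11 to 5 m³/s over 4×1 h = 4 h.
Per-interval ratio K = (5/11)^(1/4) = 0.8211; K_d = K^(24/1) = 0.009.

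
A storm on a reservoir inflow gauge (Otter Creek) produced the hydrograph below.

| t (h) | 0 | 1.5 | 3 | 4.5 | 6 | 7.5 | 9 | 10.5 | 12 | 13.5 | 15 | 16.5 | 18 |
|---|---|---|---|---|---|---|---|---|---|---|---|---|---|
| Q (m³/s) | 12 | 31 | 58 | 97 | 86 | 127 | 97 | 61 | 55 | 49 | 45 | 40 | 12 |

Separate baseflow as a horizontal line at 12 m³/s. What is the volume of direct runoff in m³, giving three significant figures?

V ≈ 3.32 × 10^6 m³

Direct-runoff ordinates (Q − Q_b): 0.0, 19.0, 46.0, 85.0, 74.0, 115.0, 85.0, 49.0, 43.0, 37.0, 33.0, 28.0, 0.0 m³/s.
ΣQ_DR = 614.0 m³/s.
With Δt = 1.5 h = 5400 s, V = ΣQ_DR · Δt = 614.0 × 5400 = 3.32 × 10^6 m³.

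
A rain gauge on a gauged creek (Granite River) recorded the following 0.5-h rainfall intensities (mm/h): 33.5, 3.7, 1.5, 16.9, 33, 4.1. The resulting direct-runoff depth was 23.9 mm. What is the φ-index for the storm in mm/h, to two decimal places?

Only the 3 blocks with intensity above φ contribute runoff: 33.5, 16.9, 33 mm/h.
Σ(I−φ)·Δt = d  ⇒  (33.5+16.9+33 − 3φ)·0.5 = 23.9
φ = (83.40 − 23.9/0.5) / 3 = 11.87 mm/h.

φ ≈ 11.87 mm/h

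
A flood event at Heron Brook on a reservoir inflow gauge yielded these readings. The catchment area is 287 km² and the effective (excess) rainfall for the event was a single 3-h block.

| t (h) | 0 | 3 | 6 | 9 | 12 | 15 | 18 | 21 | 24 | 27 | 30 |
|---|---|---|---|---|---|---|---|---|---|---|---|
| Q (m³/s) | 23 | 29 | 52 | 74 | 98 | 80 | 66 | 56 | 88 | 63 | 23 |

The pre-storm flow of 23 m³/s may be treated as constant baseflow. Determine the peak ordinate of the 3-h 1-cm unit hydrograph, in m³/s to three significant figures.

Direct runoff: 0.0, 6.0, 29.0, 51.0, 75.0, 57.0, 43.0, 33.0, 65.0, 40.0, 0.0 m³/s; ΣQ_DR = 399.0 m³/s, peak = 75.0 m³/s.
Runoff depth d = ΣQ_DR·Δt / A = 399.0 × 10800 / (287 km²) = 15.01 mm.
The 1-cm UH is the DRH scaled by (10 mm)/d, so U_p = 75.0 × 10/15.01 = 50.0 m³/s.

U_p ≈ 50.0 m³/s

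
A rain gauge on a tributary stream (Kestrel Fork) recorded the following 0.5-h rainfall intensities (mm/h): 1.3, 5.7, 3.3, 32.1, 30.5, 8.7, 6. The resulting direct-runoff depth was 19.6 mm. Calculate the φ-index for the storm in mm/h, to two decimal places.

Only the 2 blocks with intensity above φ contribute runoff: 32.1, 30.5 mm/h.
Σ(I−φ)·Δt = d  ⇒  (32.1+30.5 − 2φ)·0.5 = 19.6
φ = (62.60 − 19.6/0.5) / 2 = 11.70 mm/h.

φ ≈ 11.70 mm/h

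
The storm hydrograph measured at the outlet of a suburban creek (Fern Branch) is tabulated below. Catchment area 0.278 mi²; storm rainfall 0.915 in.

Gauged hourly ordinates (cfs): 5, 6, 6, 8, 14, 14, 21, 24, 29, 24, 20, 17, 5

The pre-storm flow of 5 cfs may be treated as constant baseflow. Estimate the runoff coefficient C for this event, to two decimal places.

ΣQ_DR = 128.0 cfs; V = ΣQ_DR·Δt = 4.608 × 10^5 ft³.
Runoff depth d = V / A = 0.7135 in.
C = d / P = 0.7135 / 0.915 = 0.78.

C ≈ 0.78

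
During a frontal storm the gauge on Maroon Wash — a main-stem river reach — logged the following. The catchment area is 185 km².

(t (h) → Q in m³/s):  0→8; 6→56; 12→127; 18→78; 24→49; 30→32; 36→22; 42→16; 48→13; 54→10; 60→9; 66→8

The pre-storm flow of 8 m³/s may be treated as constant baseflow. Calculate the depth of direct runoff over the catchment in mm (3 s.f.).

d ≈ 38.8 mm

Direct runoff: 0.0, 48.0, 119.0, 70.0, 41.0, 24.0, 14.0, 8.0, 5.0, 2.0, 1.0, 0.0 m³/s; ΣQ_DR = 332.0 m³/s.
V = ΣQ_DR · Δt = 332.0 × 21600 s = 7.171 × 10^6 m³.
Over A = 185 km², depth = V / A = 38.8 mm.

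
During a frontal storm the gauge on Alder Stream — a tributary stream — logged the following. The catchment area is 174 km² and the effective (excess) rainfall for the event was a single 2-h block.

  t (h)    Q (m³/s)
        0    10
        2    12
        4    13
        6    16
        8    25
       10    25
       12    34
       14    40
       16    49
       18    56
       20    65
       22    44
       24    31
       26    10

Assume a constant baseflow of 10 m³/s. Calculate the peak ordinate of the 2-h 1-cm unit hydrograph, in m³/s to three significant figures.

U_p ≈ 45.8 m³/s

Direct runoff: 0.0, 2.0, 3.0, 6.0, 15.0, 15.0, 24.0, 30.0, 39.0, 46.0, 55.0, 34.0, 21.0, 0.0 m³/s; ΣQ_DR = 290.0 m³/s, peak = 55.0 m³/s.
Runoff depth d = ΣQ_DR·Δt / A = 290.0 × 7200 / (174 km²) = 12.00 mm.
The 1-cm UH is the DRH scaled by (10 mm)/d, so U_p = 55.0 × 10/12.00 = 45.8 m³/s.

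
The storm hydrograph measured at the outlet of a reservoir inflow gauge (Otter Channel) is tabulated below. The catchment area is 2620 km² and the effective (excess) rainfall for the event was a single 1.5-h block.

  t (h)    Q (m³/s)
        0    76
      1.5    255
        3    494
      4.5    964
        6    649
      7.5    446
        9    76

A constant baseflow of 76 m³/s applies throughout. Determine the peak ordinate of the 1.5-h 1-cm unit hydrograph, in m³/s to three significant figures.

Direct runoff: 0.0, 179.0, 418.0, 888.0, 573.0, 370.0, 0.0 m³/s; ΣQ_DR = 2428 m³/s, peak = 888.0 m³/s.
Runoff depth d = ΣQ_DR·Δt / A = 2428 × 5400 / (2620 km²) = 5.004 mm.
The 1-cm UH is the DRH scaled by (10 mm)/d, so U_p = 888.0 × 10/5.004 = 1770 m³/s.

U_p ≈ 1770 m³/s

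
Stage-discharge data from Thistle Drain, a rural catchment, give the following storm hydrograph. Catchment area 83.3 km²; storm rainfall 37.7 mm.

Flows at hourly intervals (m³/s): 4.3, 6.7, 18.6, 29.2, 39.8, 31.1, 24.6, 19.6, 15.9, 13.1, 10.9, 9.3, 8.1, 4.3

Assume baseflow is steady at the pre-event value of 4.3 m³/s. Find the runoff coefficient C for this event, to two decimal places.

ΣQ_DR = 175.3 m³/s; V = ΣQ_DR·Δt = 6.311 × 10^5 m³.
Runoff depth d = V / A = 7.576 mm.
C = d / P = 7.576 / 37.7 = 0.20.

C ≈ 0.20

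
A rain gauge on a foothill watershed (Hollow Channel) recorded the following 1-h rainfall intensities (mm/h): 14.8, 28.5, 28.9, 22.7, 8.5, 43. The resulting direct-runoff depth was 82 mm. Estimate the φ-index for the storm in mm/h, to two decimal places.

φ ≈ 11.18 mm/h

Only the 5 blocks with intensity above φ contribute runoff: 14.8, 28.5, 28.9, 22.7, 43 mm/h.
Σ(I−φ)·Δt = d  ⇒  (14.8+28.5+28.9+22.7+43 − 5φ)·1 = 82
φ = (137.9 − 82/1) / 5 = 11.18 mm/h.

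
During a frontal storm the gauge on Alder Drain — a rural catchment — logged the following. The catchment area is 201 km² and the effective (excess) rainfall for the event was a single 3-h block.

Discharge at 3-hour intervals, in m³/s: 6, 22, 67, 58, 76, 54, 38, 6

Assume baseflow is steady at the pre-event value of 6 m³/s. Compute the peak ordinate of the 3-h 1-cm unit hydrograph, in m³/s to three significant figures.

Direct runoff: 0.0, 16.0, 61.0, 52.0, 70.0, 48.0, 32.0, 0.0 m³/s; ΣQ_DR = 279.0 m³/s, peak = 70.0 m³/s.
Runoff depth d = ΣQ_DR·Δt / A = 279.0 × 10800 / (201 km²) = 14.99 mm.
The 1-cm UH is the DRH scaled by (10 mm)/d, so U_p = 70.0 × 10/14.99 = 46.7 m³/s.

U_p ≈ 46.7 m³/s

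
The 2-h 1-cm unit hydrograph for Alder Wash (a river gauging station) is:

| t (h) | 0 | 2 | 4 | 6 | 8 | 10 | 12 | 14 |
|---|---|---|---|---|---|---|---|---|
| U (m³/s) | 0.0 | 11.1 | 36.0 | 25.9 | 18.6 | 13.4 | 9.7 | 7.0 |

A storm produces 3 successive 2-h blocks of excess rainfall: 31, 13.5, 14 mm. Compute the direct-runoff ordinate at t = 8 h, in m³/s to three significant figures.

Q ≈ 143 m³/s

By discrete convolution, Q_j = Σ (P_i / 10 mm) · U_{j−i}.
At t = 8 h (j=4): Q = (31/10)·18.6 + (13.5/10)·25.9 + (14/10)·36.0 = 143 m³/s.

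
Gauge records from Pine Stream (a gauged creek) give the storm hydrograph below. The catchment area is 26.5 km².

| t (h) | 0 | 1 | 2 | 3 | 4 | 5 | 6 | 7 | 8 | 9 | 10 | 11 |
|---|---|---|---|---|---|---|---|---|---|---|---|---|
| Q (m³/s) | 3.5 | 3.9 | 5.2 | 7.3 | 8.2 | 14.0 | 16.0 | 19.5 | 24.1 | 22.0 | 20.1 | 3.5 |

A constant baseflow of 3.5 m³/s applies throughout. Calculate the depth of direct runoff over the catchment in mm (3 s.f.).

Direct runoff: 0.0, 0.4, 1.7, 3.8, 4.7, 10.5, 12.5, 16.0, 20.6, 18.5, 16.6, 0.0 m³/s; ΣQ_DR = 105.3 m³/s.
V = ΣQ_DR · Δt = 105.3 × 3600 s = 3.791 × 10^5 m³.
Over A = 26.5 km², depth = V / A = 14.3 mm.

d ≈ 14.3 mm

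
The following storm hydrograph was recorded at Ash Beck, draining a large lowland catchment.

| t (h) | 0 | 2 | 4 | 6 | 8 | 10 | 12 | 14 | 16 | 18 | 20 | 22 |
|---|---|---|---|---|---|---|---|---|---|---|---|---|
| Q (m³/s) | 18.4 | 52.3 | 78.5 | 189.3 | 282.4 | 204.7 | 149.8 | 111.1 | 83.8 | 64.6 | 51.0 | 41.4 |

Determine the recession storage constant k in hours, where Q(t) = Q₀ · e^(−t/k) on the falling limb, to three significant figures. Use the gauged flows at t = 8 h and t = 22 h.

k ≈ 7.29 h

On the falling limb, Q drops from 282.4 to 41.4 m³/s between t = 8 h and t = 22 h (Δt = 14 h).
k = −Δt / ln(Q₂/Q₁) = −14 / ln(41.4/282.4) = 7.29 h.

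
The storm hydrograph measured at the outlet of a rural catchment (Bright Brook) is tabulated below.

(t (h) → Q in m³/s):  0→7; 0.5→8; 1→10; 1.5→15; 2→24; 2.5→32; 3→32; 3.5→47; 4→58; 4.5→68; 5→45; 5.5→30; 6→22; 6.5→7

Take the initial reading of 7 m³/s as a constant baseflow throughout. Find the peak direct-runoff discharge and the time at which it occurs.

Subtracting baseflow gives direct-runoff ordinates: 0.0, 1.0, 3.0, 8.0, 17.0, 25.0, 25.0, 40.0, 51.0, 61.0, 38.0, 23.0, 15.0, 0.0 m³/s.
The maximum is 61.0 m³/s, occurring at the reading for t = 4.5 h.

Q_p = 61.0 m³/s at t = 4.5 h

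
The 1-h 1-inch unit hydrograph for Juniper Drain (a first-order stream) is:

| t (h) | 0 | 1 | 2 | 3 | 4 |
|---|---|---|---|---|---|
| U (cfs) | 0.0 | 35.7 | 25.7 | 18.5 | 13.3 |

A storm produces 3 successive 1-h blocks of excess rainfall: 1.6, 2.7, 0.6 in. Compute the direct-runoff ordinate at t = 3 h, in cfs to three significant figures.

By discrete convolution, Q_j = Σ (P_i / 1 in) · U_{j−i}.
At t = 3 h (j=3): Q = (1.6/1)·18.5 + (2.7/1)·25.7 + (0.6/1)·35.7 = 120 cfs.

Q ≈ 120 cfs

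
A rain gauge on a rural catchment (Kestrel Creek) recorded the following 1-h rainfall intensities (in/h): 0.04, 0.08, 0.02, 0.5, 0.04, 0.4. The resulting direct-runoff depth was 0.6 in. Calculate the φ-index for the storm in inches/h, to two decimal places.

Only the 2 blocks with intensity above φ contribute runoff: 0.5, 0.4 in/h.
Σ(I−φ)·Δt = d  ⇒  (0.5+0.4 − 2φ)·1 = 0.6
φ = (0.9000 − 0.6/1) / 2 = 0.15 in/h.

φ ≈ 0.15 in/h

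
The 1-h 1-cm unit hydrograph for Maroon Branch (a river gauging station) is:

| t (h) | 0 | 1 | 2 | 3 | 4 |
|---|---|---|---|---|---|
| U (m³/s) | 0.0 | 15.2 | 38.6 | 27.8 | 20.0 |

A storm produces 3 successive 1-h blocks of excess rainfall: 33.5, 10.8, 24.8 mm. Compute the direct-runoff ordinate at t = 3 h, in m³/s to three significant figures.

By discrete convolution, Q_j = Σ (P_i / 10 mm) · U_{j−i}.
At t = 3 h (j=3): Q = (33.5/10)·27.8 + (10.8/10)·38.6 + (24.8/10)·15.2 = 173 m³/s.

Q ≈ 173 m³/s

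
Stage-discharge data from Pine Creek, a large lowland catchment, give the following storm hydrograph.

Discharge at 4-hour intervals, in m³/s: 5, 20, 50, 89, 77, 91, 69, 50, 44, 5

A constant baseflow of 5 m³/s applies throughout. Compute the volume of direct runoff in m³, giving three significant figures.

V ≈ 6.48 × 10^6 m³

Direct-runoff ordinates (Q − Q_b): 0.0, 15.0, 45.0, 84.0, 72.0, 86.0, 64.0, 45.0, 39.0, 0.0 m³/s.
ΣQ_DR = 450.0 m³/s.
With Δt = 4 h = 14400 s, V = ΣQ_DR · Δt = 450.0 × 14400 = 6.48 × 10^6 m³.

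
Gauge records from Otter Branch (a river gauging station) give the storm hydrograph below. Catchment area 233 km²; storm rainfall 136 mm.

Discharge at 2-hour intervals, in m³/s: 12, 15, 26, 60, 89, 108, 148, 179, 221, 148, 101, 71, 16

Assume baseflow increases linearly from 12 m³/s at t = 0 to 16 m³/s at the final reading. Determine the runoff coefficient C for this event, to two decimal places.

C ≈ 0.23

ΣQ_DR = 1012 m³/s; V = ΣQ_DR·Δt = 7.286 × 10^6 m³.
Runoff depth d = V / A = 31.27 mm.
C = d / P = 31.27 / 136 = 0.23.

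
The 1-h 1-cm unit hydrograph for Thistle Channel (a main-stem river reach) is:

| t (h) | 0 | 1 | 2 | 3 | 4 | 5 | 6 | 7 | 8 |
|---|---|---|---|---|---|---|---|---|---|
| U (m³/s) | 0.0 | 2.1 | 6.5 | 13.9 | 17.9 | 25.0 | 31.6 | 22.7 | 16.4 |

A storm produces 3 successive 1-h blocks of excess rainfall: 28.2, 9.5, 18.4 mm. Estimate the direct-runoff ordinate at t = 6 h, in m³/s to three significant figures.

Q ≈ 146 m³/s

By discrete convolution, Q_j = Σ (P_i / 10 mm) · U_{j−i}.
At t = 6 h (j=6): Q = (28.2/10)·31.6 + (9.5/10)·25.0 + (18.4/10)·17.9 = 146 m³/s.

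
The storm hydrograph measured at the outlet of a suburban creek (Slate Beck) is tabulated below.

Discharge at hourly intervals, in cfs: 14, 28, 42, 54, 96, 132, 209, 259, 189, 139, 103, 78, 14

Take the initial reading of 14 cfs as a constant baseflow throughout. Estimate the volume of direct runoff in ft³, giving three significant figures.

Direct-runoff ordinates (Q − Q_b): 0.0, 14.0, 28.0, 40.0, 82.0, 118.0, 195.0, 245.0, 175.0, 125.0, 89.0, 64.0, 0.0 cfs.
ΣQ_DR = 1175 cfs.
With Δt = 1 h = 3600 s, V = ΣQ_DR · Δt = 1175 × 3600 = 4.23 × 10^6 ft³.

V ≈ 4.23 × 10^6 ft³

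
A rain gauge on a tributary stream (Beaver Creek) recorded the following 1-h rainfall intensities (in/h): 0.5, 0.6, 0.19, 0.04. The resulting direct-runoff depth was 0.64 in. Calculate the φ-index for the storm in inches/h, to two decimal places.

Only the 2 blocks with intensity above φ contribute runoff: 0.5, 0.6 in/h.
Σ(I−φ)·Δt = d  ⇒  (0.5+0.6 − 2φ)·1 = 0.64
φ = (1.100 − 0.64/1) / 2 = 0.23 in/h.

φ ≈ 0.23 in/h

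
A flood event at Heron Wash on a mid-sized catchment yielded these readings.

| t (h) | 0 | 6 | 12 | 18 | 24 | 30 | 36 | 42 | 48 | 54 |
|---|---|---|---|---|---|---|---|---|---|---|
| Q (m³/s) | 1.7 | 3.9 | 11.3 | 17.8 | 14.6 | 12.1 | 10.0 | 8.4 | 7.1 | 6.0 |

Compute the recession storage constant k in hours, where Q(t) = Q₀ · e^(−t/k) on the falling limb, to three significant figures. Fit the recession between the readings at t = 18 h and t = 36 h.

On the falling limb, Q drops from 17.8 to 10.0 m³/s between t = 18 h and t = 36 h (Δt = 18 h).
k = −Δt / ln(Q₂/Q₁) = −18 / ln(10.0/17.8) = 31.2 h.

k ≈ 31.2 h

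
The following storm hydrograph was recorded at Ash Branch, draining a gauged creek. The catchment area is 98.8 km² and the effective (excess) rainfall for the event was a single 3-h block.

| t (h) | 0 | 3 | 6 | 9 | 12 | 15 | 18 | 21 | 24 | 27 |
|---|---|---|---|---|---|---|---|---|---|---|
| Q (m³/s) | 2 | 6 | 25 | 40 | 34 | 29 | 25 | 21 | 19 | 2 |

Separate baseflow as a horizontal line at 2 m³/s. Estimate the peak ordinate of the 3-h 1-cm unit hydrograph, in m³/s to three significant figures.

Direct runoff: 0.0, 4.0, 23.0, 38.0, 32.0, 27.0, 23.0, 19.0, 17.0, 0.0 m³/s; ΣQ_DR = 183.0 m³/s, peak = 38.0 m³/s.
Runoff depth d = ΣQ_DR·Δt / A = 183.0 × 10800 / (98.8 km²) = 20.00 mm.
The 1-cm UH is the DRH scaled by (10 mm)/d, so U_p = 38.0 × 10/20.00 = 19.0 m³/s.

U_p ≈ 19.0 m³/s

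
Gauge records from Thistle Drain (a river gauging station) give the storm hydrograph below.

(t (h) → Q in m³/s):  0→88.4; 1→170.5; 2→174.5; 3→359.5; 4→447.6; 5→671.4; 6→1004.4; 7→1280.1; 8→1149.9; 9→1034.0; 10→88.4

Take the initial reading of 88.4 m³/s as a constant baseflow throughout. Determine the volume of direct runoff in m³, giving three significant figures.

Direct-runoff ordinates (Q − Q_b): 0.0, 82.1, 86.1, 271.1, 359.2, 583.0, 916.0, 1191.7, 1061.5, 945.6, 0.0 m³/s.
ΣQ_DR = 5496 m³/s.
With Δt = 1 h = 3600 s, V = ΣQ_DR · Δt = 5496 × 3600 = 1.98 × 10^7 m³.

V ≈ 1.98 × 10^7 m³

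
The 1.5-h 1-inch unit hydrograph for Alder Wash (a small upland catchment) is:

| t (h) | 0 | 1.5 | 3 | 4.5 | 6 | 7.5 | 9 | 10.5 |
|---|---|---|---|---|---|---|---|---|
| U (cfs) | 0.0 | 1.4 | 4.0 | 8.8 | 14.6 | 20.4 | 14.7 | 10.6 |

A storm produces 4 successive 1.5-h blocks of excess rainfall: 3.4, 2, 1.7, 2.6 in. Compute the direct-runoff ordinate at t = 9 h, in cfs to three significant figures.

Q ≈ 138 cfs

By discrete convolution, Q_j = Σ (P_i / 1 in) · U_{j−i}.
At t = 9 h (j=6): Q = (3.4/1)·14.7 + (2/1)·20.4 + (1.7/1)·14.6 + (2.6/1)·8.8 = 138 cfs.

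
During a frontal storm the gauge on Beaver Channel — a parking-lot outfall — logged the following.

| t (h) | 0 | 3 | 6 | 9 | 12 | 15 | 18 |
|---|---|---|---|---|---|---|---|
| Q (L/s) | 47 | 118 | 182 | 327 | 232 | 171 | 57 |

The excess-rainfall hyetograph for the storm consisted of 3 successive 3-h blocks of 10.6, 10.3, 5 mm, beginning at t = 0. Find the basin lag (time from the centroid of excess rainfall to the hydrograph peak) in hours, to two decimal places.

t_L ≈ 5.15 h

Centroid of excess rainfall: t_c = Σ P_i·t̄_i / ΣP_i = 3.8514 h (block centres at 1.5, 4.5, 7.5 h).
Hydrograph peak occurs at t = 9 h, so basin lag t_L = 9 − 3.8514 = 5.15 h.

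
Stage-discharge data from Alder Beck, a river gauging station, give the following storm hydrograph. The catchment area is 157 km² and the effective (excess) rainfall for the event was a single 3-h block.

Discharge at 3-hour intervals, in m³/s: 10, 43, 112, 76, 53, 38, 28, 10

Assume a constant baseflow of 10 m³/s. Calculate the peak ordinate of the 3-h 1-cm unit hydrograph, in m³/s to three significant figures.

Direct runoff: 0.0, 33.0, 102.0, 66.0, 43.0, 28.0, 18.0, 0.0 m³/s; ΣQ_DR = 290.0 m³/s, peak = 102.0 m³/s.
Runoff depth d = ΣQ_DR·Δt / A = 290.0 × 10800 / (157 km²) = 19.95 mm.
The 1-cm UH is the DRH scaled by (10 mm)/d, so U_p = 102.0 × 10/19.95 = 51.1 m³/s.

U_p ≈ 51.1 m³/s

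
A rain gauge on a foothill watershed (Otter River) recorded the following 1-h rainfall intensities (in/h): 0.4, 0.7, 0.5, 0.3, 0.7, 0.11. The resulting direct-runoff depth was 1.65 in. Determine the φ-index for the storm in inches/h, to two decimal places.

Only the 5 blocks with intensity above φ contribute runoff: 0.4, 0.7, 0.5, 0.3, 0.7 in/h.
Σ(I−φ)·Δt = d  ⇒  (0.4+0.7+0.5+0.3+0.7 − 5φ)·1 = 1.65
φ = (2.600 − 1.65/1) / 5 = 0.19 in/h.

φ ≈ 0.19 in/h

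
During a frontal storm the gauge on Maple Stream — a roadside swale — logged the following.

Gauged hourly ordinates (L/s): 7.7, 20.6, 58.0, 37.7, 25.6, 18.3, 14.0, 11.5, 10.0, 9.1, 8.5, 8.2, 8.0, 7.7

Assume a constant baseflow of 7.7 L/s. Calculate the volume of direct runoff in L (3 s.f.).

V ≈ 4.94 × 10^5 L

Direct-runoff ordinates (Q − Q_b): 0.0, 12.9, 50.3, 30.0, 17.9, 10.6, 6.3, 3.8, 2.3, 1.4, 0.8, 0.5, 0.3, 0.0 L/s.
ΣQ_DR = 137.1 L/s.
With Δt = 1 h = 3600 s, V = ΣQ_DR · Δt = 137.1 × 3600 = 4.94 × 10^5 L.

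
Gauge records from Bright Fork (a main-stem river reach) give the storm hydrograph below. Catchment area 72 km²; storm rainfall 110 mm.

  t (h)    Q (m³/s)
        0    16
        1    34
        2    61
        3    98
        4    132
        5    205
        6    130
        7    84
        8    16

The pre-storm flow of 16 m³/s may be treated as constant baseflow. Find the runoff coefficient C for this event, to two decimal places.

ΣQ_DR = 632.0 m³/s; V = ΣQ_DR·Δt = 2.275 × 10^6 m³.
Runoff depth d = V / A = 31.60 mm.
C = d / P = 31.60 / 110 = 0.29.

C ≈ 0.29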